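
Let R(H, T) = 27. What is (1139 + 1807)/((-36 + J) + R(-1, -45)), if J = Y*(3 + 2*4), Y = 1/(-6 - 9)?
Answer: -22095/73 ≈ -302.67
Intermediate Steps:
Y = -1/15 (Y = 1/(-15) = -1/15 ≈ -0.066667)
J = -11/15 (J = -(3 + 2*4)/15 = -(3 + 8)/15 = -1/15*11 = -11/15 ≈ -0.73333)
(1139 + 1807)/((-36 + J) + R(-1, -45)) = (1139 + 1807)/((-36 - 11/15) + 27) = 2946/(-551/15 + 27) = 2946/(-146/15) = 2946*(-15/146) = -22095/73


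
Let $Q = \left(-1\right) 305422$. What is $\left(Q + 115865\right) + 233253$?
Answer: $43696$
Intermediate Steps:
$Q = -305422$
$\left(Q + 115865\right) + 233253 = \left(-305422 + 115865\right) + 233253 = -189557 + 233253 = 43696$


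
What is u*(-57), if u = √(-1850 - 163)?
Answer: -57*I*√2013 ≈ -2557.4*I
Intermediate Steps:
u = I*√2013 (u = √(-2013) = I*√2013 ≈ 44.866*I)
u*(-57) = (I*√2013)*(-57) = -57*I*√2013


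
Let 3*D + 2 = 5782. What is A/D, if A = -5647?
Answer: -16941/5780 ≈ -2.9310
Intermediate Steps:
D = 5780/3 (D = -⅔ + (⅓)*5782 = -⅔ + 5782/3 = 5780/3 ≈ 1926.7)
A/D = -5647/5780/3 = -5647*3/5780 = -16941/5780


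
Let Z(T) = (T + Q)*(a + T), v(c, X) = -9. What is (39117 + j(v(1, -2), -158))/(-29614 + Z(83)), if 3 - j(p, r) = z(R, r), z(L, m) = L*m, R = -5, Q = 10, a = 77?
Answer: -19165/7367 ≈ -2.6015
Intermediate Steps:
j(p, r) = 3 + 5*r (j(p, r) = 3 - (-5)*r = 3 + 5*r)
Z(T) = (10 + T)*(77 + T) (Z(T) = (T + 10)*(77 + T) = (10 + T)*(77 + T))
(39117 + j(v(1, -2), -158))/(-29614 + Z(83)) = (39117 + (3 + 5*(-158)))/(-29614 + (770 + 83² + 87*83)) = (39117 + (3 - 790))/(-29614 + (770 + 6889 + 7221)) = (39117 - 787)/(-29614 + 14880) = 38330/(-14734) = 38330*(-1/14734) = -19165/7367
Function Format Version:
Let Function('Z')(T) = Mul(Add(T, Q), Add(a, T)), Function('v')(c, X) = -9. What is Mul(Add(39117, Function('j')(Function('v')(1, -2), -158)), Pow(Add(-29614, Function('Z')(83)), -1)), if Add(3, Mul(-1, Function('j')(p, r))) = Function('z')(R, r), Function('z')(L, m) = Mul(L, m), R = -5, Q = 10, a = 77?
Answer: Rational(-19165, 7367) ≈ -2.6015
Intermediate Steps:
Function('j')(p, r) = Add(3, Mul(5, r)) (Function('j')(p, r) = Add(3, Mul(-1, Mul(-5, r))) = Add(3, Mul(5, r)))
Function('Z')(T) = Mul(Add(10, T), Add(77, T)) (Function('Z')(T) = Mul(Add(T, 10), Add(77, T)) = Mul(Add(10, T), Add(77, T)))
Mul(Add(39117, Function('j')(Function('v')(1, -2), -158)), Pow(Add(-29614, Function('Z')(83)), -1)) = Mul(Add(39117, Add(3, Mul(5, -158))), Pow(Add(-29614, Add(770, Pow(83, 2), Mul(87, 83))), -1)) = Mul(Add(39117, Add(3, -790)), Pow(Add(-29614, Add(770, 6889, 7221)), -1)) = Mul(Add(39117, -787), Pow(Add(-29614, 14880), -1)) = Mul(38330, Pow(-14734, -1)) = Mul(38330, Rational(-1, 14734)) = Rational(-19165, 7367)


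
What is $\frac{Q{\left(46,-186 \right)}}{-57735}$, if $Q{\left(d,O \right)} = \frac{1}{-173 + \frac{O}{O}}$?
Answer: $\frac{1}{9930420} \approx 1.007 \cdot 10^{-7}$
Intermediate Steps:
$Q{\left(d,O \right)} = - \frac{1}{172}$ ($Q{\left(d,O \right)} = \frac{1}{-173 + 1} = \frac{1}{-172} = - \frac{1}{172}$)
$\frac{Q{\left(46,-186 \right)}}{-57735} = - \frac{1}{172 \left(-57735\right)} = \left(- \frac{1}{172}\right) \left(- \frac{1}{57735}\right) = \frac{1}{9930420}$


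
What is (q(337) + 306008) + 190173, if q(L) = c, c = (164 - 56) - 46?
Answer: 496243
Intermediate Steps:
c = 62 (c = 108 - 46 = 62)
q(L) = 62
(q(337) + 306008) + 190173 = (62 + 306008) + 190173 = 306070 + 190173 = 496243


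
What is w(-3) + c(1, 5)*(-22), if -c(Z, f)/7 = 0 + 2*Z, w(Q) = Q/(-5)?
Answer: 1543/5 ≈ 308.60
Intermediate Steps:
w(Q) = -Q/5 (w(Q) = Q*(-1/5) = -Q/5)
c(Z, f) = -14*Z (c(Z, f) = -7*(0 + 2*Z) = -14*Z)
w(-3) + c(1, 5)*(-22) = -1/5*(-3) - 14*1*(-22) = 3/5 - 14*(-22) = 3/5 + 308 = 1543/5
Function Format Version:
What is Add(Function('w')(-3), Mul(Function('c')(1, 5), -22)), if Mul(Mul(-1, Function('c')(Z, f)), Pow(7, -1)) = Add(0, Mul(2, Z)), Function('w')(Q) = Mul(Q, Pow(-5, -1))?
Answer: Rational(1543, 5) ≈ 308.60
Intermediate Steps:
Function('w')(Q) = Mul(Rational(-1, 5), Q) (Function('w')(Q) = Mul(Q, Rational(-1, 5)) = Mul(Rational(-1, 5), Q))
Function('c')(Z, f) = Mul(-14, Z) (Function('c')(Z, f) = Mul(-7, Add(0, Mul(2, Z))) = Mul(-7, Mul(2, Z)) = Mul(-14, Z))
Add(Function('w')(-3), Mul(Function('c')(1, 5), -22)) = Add(Mul(Rational(-1, 5), -3), Mul(Mul(-14, 1), -22)) = Add(Rational(3, 5), Mul(-14, -22)) = Add(Rational(3, 5), 308) = Rational(1543, 5)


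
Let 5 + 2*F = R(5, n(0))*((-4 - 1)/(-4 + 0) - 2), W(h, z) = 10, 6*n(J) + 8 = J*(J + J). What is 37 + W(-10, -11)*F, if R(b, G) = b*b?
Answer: -327/4 ≈ -81.750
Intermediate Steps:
n(J) = -4/3 + J²/3 (n(J) = -4/3 + (J*(J + J))/6 = -4/3 + (J*(2*J))/6 = -4/3 + (2*J²)/6 = -4/3 + J²/3)
R(b, G) = b²
F = -95/8 (F = -5/2 + (5²*((-4 - 1)/(-4 + 0) - 2))/2 = -5/2 + (25*(-5/(-4) - 2))/2 = -5/2 + (25*(-5*(-¼) - 2))/2 = -5/2 + (25*(5/4 - 2))/2 = -5/2 + (25*(-¾))/2 = -5/2 + (½)*(-75/4) = -5/2 - 75/8 = -95/8 ≈ -11.875)
37 + W(-10, -11)*F = 37 + 10*(-95/8) = 37 - 475/4 = -327/4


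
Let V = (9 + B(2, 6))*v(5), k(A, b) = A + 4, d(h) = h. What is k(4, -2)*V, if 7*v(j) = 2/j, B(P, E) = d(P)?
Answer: 176/35 ≈ 5.0286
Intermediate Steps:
B(P, E) = P
v(j) = 2/(7*j) (v(j) = (2/j)/7 = 2/(7*j))
k(A, b) = 4 + A
V = 22/35 (V = (9 + 2)*((2/7)/5) = 11*((2/7)*(⅕)) = 11*(2/35) = 22/35 ≈ 0.62857)
k(4, -2)*V = (4 + 4)*(22/35) = 8*(22/35) = 176/35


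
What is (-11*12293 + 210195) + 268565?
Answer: 343537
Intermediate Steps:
(-11*12293 + 210195) + 268565 = (-135223 + 210195) + 268565 = 74972 + 268565 = 343537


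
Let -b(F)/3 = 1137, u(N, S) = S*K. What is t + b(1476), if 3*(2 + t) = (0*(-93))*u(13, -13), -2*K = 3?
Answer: -3413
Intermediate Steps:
K = -3/2 (K = -½*3 = -3/2 ≈ -1.5000)
u(N, S) = -3*S/2 (u(N, S) = S*(-3/2) = -3*S/2)
b(F) = -3411 (b(F) = -3*1137 = -3411)
t = -2 (t = -2 + ((0*(-93))*(-3/2*(-13)))/3 = -2 + (0*(39/2))/3 = -2 + (⅓)*0 = -2 + 0 = -2)
t + b(1476) = -2 - 3411 = -3413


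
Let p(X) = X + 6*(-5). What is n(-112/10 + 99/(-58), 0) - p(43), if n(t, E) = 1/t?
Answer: -48949/3743 ≈ -13.077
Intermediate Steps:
p(X) = -30 + X (p(X) = X - 30 = -30 + X)
n(-112/10 + 99/(-58), 0) - p(43) = 1/(-112/10 + 99/(-58)) - (-30 + 43) = 1/(-112*⅒ + 99*(-1/58)) - 1*13 = 1/(-56/5 - 99/58) - 13 = 1/(-3743/290) - 13 = -290/3743 - 13 = -48949/3743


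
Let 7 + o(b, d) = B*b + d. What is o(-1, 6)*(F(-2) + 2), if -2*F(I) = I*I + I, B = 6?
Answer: -7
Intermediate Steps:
F(I) = -I/2 - I²/2 (F(I) = -(I*I + I)/2 = -(I² + I)/2 = -(I + I²)/2 = -I/2 - I²/2)
o(b, d) = -7 + d + 6*b (o(b, d) = -7 + (6*b + d) = -7 + (d + 6*b) = -7 + d + 6*b)
o(-1, 6)*(F(-2) + 2) = (-7 + 6 + 6*(-1))*(-½*(-2)*(1 - 2) + 2) = (-7 + 6 - 6)*(-½*(-2)*(-1) + 2) = -7*(-1 + 2) = -7*1 = -7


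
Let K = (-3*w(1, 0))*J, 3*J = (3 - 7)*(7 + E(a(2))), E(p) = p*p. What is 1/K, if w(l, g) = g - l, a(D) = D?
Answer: -1/44 ≈ -0.022727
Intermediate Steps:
E(p) = p²
J = -44/3 (J = ((3 - 7)*(7 + 2²))/3 = (-4*(7 + 4))/3 = (-4*11)/3 = (⅓)*(-44) = -44/3 ≈ -14.667)
K = -44 (K = -3*(0 - 1*1)*(-44/3) = -3*(0 - 1)*(-44/3) = -3*(-1)*(-44/3) = 3*(-44/3) = -44)
1/K = 1/(-44) = -1/44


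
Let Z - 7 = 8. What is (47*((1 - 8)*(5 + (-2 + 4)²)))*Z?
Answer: -44415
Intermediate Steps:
Z = 15 (Z = 7 + 8 = 15)
(47*((1 - 8)*(5 + (-2 + 4)²)))*Z = (47*((1 - 8)*(5 + (-2 + 4)²)))*15 = (47*(-7*(5 + 2²)))*15 = (47*(-7*(5 + 4)))*15 = (47*(-7*9))*15 = (47*(-63))*15 = -2961*15 = -44415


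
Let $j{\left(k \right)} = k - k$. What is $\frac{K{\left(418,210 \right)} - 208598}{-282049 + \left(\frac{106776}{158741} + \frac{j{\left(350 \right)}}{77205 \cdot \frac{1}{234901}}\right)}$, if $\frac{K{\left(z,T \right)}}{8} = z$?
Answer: $\frac{32582225214}{44772633533} \approx 0.72773$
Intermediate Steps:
$K{\left(z,T \right)} = 8 z$
$j{\left(k \right)} = 0$
$\frac{K{\left(418,210 \right)} - 208598}{-282049 + \left(\frac{106776}{158741} + \frac{j{\left(350 \right)}}{77205 \cdot \frac{1}{234901}}\right)} = \frac{8 \cdot 418 - 208598}{-282049 + \left(\frac{106776}{158741} + \frac{0}{77205 \cdot \frac{1}{234901}}\right)} = \frac{3344 - 208598}{-282049 + \left(106776 \cdot \frac{1}{158741} + \frac{0}{77205 \cdot \frac{1}{234901}}\right)} = - \frac{205254}{-282049 + \left(\frac{106776}{158741} + \frac{0}{\frac{77205}{234901}}\right)} = - \frac{205254}{-282049 + \left(\frac{106776}{158741} + 0 \cdot \frac{234901}{77205}\right)} = - \frac{205254}{-282049 + \left(\frac{106776}{158741} + 0\right)} = - \frac{205254}{-282049 + \frac{106776}{158741}} = - \frac{205254}{- \frac{44772633533}{158741}} = \left(-205254\right) \left(- \frac{158741}{44772633533}\right) = \frac{32582225214}{44772633533}$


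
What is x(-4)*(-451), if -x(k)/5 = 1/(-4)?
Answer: -2255/4 ≈ -563.75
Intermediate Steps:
x(k) = 5/4 (x(k) = -5/(-4) = -5*(-1)/4 = -5*(-¼) = 5/4)
x(-4)*(-451) = (5/4)*(-451) = -2255/4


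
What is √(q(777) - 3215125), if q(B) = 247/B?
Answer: I*√1941064009206/777 ≈ 1793.1*I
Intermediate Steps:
√(q(777) - 3215125) = √(247/777 - 3215125) = √(-2498151878/777) = I*√1941064009206/777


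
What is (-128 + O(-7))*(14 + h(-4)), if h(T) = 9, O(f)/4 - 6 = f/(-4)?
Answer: -2231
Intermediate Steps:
O(f) = 24 - f (O(f) = 24 + 4*(f/(-4)) = 24 + 4*(f*(-¼)) = 24 + 4*(-f/4) = 24 - f)
(-128 + O(-7))*(14 + h(-4)) = (-128 + (24 - 1*(-7)))*(14 + 9) = (-128 + (24 + 7))*23 = (-128 + 31)*23 = -97*23 = -2231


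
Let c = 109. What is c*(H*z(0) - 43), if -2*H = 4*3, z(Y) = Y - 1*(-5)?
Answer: -7957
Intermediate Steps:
z(Y) = 5 + Y (z(Y) = Y + 5 = 5 + Y)
H = -6 (H = -2*3 = -½*12 = -6)
c*(H*z(0) - 43) = 109*(-6*(5 + 0) - 43) = 109*(-6*5 - 43) = 109*(-30 - 43) = 109*(-73) = -7957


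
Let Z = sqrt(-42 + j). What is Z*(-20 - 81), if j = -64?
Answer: -101*I*sqrt(106) ≈ -1039.9*I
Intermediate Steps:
Z = I*sqrt(106) (Z = sqrt(-42 - 64) = sqrt(-106) = I*sqrt(106) ≈ 10.296*I)
Z*(-20 - 81) = (I*sqrt(106))*(-20 - 81) = (I*sqrt(106))*(-101) = -101*I*sqrt(106)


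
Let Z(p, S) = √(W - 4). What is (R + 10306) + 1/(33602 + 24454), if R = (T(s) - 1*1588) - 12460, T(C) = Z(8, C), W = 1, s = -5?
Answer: -217245551/58056 + I*√3 ≈ -3742.0 + 1.732*I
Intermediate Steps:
Z(p, S) = I*√3 (Z(p, S) = √(1 - 4) = √(-3) = I*√3)
T(C) = I*√3
R = -14048 + I*√3 (R = (I*√3 - 1*1588) - 12460 = (I*√3 - 1588) - 12460 = (-1588 + I*√3) - 12460 = -14048 + I*√3 ≈ -14048.0 + 1.732*I)
(R + 10306) + 1/(33602 + 24454) = ((-14048 + I*√3) + 10306) + 1/(33602 + 24454) = (-3742 + I*√3) + 1/58056 = -217245551/58056 + I*√3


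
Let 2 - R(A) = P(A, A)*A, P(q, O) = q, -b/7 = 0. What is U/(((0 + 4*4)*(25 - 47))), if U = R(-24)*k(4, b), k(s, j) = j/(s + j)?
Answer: 0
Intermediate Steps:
b = 0 (b = -7*0 = 0)
k(s, j) = j/(j + s)
R(A) = 2 - A² (R(A) = 2 - A*A = 2 - A²)
U = 0 (U = (2 - 1*(-24)²)*(0/(0 + 4)) = (2 - 1*576)*(0/4) = (2 - 576)*(0*(¼)) = -574*0 = 0)
U/(((0 + 4*4)*(25 - 47))) = 0/(((0 + 4*4)*(25 - 47))) = 0/(((0 + 16)*(-22))) = 0/((16*(-22))) = 0/(-352) = 0*(-1/352) = 0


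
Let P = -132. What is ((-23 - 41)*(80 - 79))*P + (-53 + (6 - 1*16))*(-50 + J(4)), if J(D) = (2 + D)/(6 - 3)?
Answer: 11472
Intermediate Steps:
J(D) = ⅔ + D/3 (J(D) = (2 + D)/3 = (2 + D)*(⅓) = ⅔ + D/3)
((-23 - 41)*(80 - 79))*P + (-53 + (6 - 1*16))*(-50 + J(4)) = ((-23 - 41)*(80 - 79))*(-132) + (-53 + (6 - 1*16))*(-50 + (⅔ + (⅓)*4)) = -64*1*(-132) + (-53 + (6 - 16))*(-50 + (⅔ + 4/3)) = -64*(-132) + (-53 - 10)*(-50 + 2) = 8448 - 63*(-48) = 8448 + 3024 = 11472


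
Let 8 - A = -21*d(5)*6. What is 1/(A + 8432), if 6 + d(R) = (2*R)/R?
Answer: 1/7936 ≈ 0.00012601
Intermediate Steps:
d(R) = -4 (d(R) = -6 + (2*R)/R = -6 + 2 = -4)
A = -496 (A = 8 - (-21*(-4))*6 = 8 - 84*6 = 8 - 1*504 = 8 - 504 = -496)
1/(A + 8432) = 1/(-496 + 8432) = 1/7936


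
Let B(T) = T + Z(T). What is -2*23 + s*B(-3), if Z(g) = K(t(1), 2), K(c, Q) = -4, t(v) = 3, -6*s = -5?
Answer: -311/6 ≈ -51.833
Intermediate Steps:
s = ⅚ (s = -⅙*(-5) = ⅚ ≈ 0.83333)
Z(g) = -4
B(T) = -4 + T (B(T) = T - 4 = -4 + T)
-2*23 + s*B(-3) = -2*23 + 5*(-4 - 3)/6 = -46 + (⅚)*(-7) = -46 - 35/6 = -311/6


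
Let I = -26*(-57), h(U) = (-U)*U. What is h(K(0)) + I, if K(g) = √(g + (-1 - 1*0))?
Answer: 1483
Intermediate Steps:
K(g) = √(-1 + g) (K(g) = √(g + (-1 + 0)) = √(g - 1) = √(-1 + g))
h(U) = -U²
I = 1482
h(K(0)) + I = -(√(-1 + 0))² + 1482 = -(√(-1))² + 1482 = -I² + 1482 = -1*(-1) + 1482 = 1 + 1482 = 1483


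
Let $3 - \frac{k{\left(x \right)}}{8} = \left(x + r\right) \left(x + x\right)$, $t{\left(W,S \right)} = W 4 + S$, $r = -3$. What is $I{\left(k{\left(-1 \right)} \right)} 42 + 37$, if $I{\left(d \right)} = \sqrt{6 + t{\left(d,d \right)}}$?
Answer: $37 + 42 i \sqrt{194} \approx 37.0 + 584.99 i$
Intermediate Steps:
$t{\left(W,S \right)} = S + 4 W$ ($t{\left(W,S \right)} = 4 W + S = S + 4 W$)
$k{\left(x \right)} = 24 - 16 x \left(-3 + x\right)$ ($k{\left(x \right)} = 24 - 8 \left(x - 3\right) \left(x + x\right) = 24 - 8 \left(-3 + x\right) 2 x = 24 - 8 \cdot 2 x \left(-3 + x\right) = 24 - 16 x \left(-3 + x\right)$)
$I{\left(d \right)} = \sqrt{6 + 5 d}$ ($I{\left(d \right)} = \sqrt{6 + \left(d + 4 d\right)} = \sqrt{6 + 5 d}$)
$I{\left(k{\left(-1 \right)} \right)} 42 + 37 = \sqrt{6 + 5 \left(24 - 16 \left(-1\right)^{2} + 48 \left(-1\right)\right)} 42 + 37 = \sqrt{6 + 5 \left(24 - 16 - 48\right)} 42 + 37 = \sqrt{6 + 5 \left(-40\right)} 42 + 37 = \sqrt{6 - 200} \cdot 42 + 37 = \sqrt{-194} \cdot 42 + 37 = i \sqrt{194} \cdot 42 + 37 = 42 i \sqrt{194} + 37 = 37 + 42 i \sqrt{194}$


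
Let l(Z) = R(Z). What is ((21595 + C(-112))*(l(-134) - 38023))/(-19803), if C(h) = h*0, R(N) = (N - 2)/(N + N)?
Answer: 2619686365/63181 ≈ 41463.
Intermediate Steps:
R(N) = (-2 + N)/(2*N) (R(N) = (-2 + N)/((2*N)) = (-2 + N)*(1/(2*N)) = (-2 + N)/(2*N))
l(Z) = (-2 + Z)/(2*Z)
C(h) = 0
((21595 + C(-112))*(l(-134) - 38023))/(-19803) = ((21595 + 0)*((1/2)*(-2 - 134)/(-134) - 38023))/(-19803) = (21595*((1/2)*(-1/134)*(-136) - 38023))*(-1/19803) = (21595*(34/67 - 38023))*(-1/19803) = (21595*(-2547507/67))*(-1/19803) = -55013413665/67*(-1/19803) = 2619686365/63181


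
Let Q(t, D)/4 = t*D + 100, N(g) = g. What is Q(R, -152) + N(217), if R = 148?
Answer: -89367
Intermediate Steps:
Q(t, D) = 400 + 4*D*t (Q(t, D) = 4*(t*D + 100) = 4*(D*t + 100) = 4*(100 + D*t) = 400 + 4*D*t)
Q(R, -152) + N(217) = (400 + 4*(-152)*148) + 217 = (400 - 89984) + 217 = -89584 + 217 = -89367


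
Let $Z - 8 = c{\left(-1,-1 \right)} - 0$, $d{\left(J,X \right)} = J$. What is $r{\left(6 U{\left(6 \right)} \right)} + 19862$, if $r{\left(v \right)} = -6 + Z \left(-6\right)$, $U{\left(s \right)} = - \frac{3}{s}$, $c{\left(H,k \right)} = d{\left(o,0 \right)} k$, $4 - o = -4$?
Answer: $19856$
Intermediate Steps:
$o = 8$ ($o = 4 - -4 = 4 + 4 = 8$)
$c{\left(H,k \right)} = 8 k$
$Z = 0$ ($Z = 8 + \left(8 \left(-1\right) - 0\right) = 8 + \left(-8 + 0\right) = 8 - 8 = 0$)
$r{\left(v \right)} = -6$ ($r{\left(v \right)} = -6 + 0 \left(-6\right) = -6 + 0 = -6$)
$r{\left(6 U{\left(6 \right)} \right)} + 19862 = -6 + 19862 = 19856$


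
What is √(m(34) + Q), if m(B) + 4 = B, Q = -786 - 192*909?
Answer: 18*I*√541 ≈ 418.67*I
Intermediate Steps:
Q = -175314 (Q = -786 - 174528 = -175314)
m(B) = -4 + B
√(m(34) + Q) = √((-4 + 34) - 175314) = √(30 - 175314) = √(-175284) = 18*I*√541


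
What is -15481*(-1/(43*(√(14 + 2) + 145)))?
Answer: 15481/6407 ≈ 2.4163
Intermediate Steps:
-15481*(-1/(43*(√(14 + 2) + 145))) = -15481*(-1/(43*(√16 + 145))) = -15481*(-1/(43*(4 + 145))) = -15481/((-43*149)) = -15481/(-6407) = -15481*(-1/6407) = 15481/6407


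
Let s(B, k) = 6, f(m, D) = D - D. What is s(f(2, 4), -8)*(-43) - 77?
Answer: -335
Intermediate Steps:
f(m, D) = 0
s(f(2, 4), -8)*(-43) - 77 = 6*(-43) - 77 = -258 - 77 = -335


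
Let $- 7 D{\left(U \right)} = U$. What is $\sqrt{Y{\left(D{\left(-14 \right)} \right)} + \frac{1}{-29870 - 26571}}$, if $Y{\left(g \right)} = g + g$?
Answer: $\frac{\sqrt{12742289483}}{56441} \approx 2.0$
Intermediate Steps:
$D{\left(U \right)} = - \frac{U}{7}$
$Y{\left(g \right)} = 2 g$
$\sqrt{Y{\left(D{\left(-14 \right)} \right)} + \frac{1}{-29870 - 26571}} = \sqrt{2 \left(\left(- \frac{1}{7}\right) \left(-14\right)\right) + \frac{1}{-29870 - 26571}} = \sqrt{2 \cdot 2 + \frac{1}{-56441}} = \sqrt{4 - \frac{1}{56441}} = \sqrt{\frac{225763}{56441}} = \frac{\sqrt{12742289483}}{56441}$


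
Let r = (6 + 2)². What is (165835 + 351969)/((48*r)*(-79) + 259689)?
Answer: 517804/17001 ≈ 30.457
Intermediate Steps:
r = 64 (r = 8² = 64)
(165835 + 351969)/((48*r)*(-79) + 259689) = (165835 + 351969)/((48*64)*(-79) + 259689) = 517804/(3072*(-79) + 259689) = 517804/(-242688 + 259689) = 517804/17001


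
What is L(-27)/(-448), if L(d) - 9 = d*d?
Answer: -369/224 ≈ -1.6473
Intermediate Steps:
L(d) = 9 + d**2 (L(d) = 9 + d*d = 9 + d**2)
L(-27)/(-448) = (9 + (-27)**2)/(-448) = (9 + 729)*(-1/448) = 738*(-1/448) = -369/224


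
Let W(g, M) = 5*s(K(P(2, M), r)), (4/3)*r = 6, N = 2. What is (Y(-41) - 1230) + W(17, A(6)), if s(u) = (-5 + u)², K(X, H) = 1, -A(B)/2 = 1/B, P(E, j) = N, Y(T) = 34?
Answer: -1116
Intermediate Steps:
P(E, j) = 2
r = 9/2 (r = (¾)*6 = 9/2 ≈ 4.5000)
A(B) = -2/B
W(g, M) = 80 (W(g, M) = 5*(-5 + 1)² = 5*(-4)² = 5*16 = 80)
(Y(-41) - 1230) + W(17, A(6)) = (34 - 1230) + 80 = -1196 + 80 = -1116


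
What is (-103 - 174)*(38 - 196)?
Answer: 43766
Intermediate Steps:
(-103 - 174)*(38 - 196) = -277*(-158) = 43766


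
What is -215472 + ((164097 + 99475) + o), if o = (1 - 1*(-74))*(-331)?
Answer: 23275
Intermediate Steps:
o = -24825 (o = (1 + 74)*(-331) = 75*(-331) = -24825)
-215472 + ((164097 + 99475) + o) = -215472 + ((164097 + 99475) - 24825) = -215472 + (263572 - 24825) = -215472 + 238747 = 23275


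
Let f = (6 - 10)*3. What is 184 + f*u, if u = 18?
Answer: -32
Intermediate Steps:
f = -12 (f = -4*3 = -12)
184 + f*u = 184 - 12*18 = 184 - 216 = -32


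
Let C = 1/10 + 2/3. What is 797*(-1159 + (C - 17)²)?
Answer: -642327007/900 ≈ -7.1370e+5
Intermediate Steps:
C = 23/30 (C = 1*(⅒) + 2*(⅓) = ⅒ + ⅔ = 23/30 ≈ 0.76667)
797*(-1159 + (C - 17)²) = 797*(-1159 + (23/30 - 17)²) = 797*(-1159 + (-487/30)²) = 797*(-1159 + 237169/900) = 797*(-805931/900) = -642327007/900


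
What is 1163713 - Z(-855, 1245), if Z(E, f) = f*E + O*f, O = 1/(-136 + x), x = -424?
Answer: 249557305/112 ≈ 2.2282e+6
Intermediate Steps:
O = -1/560 (O = 1/(-136 - 424) = 1/(-560) = -1/560 ≈ -0.0017857)
Z(E, f) = -f/560 + E*f (Z(E, f) = f*E - f/560 = E*f - f/560 = -f/560 + E*f)
1163713 - Z(-855, 1245) = 1163713 - 1245*(-1/560 - 855) = 1163713 - 1245*(-478801)/560 = 1163713 - 1*(-119221449/112) = 1163713 + 119221449/112 = 249557305/112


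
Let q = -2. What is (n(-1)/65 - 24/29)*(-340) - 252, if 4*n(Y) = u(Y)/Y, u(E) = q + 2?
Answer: 852/29 ≈ 29.379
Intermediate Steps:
u(E) = 0 (u(E) = -2 + 2 = 0)
n(Y) = 0 (n(Y) = (0/Y)/4 = (1/4)*0 = 0)
(n(-1)/65 - 24/29)*(-340) - 252 = (0/65 - 24/29)*(-340) - 252 = (0*(1/65) - 24*1/29)*(-340) - 252 = (0 - 24/29)*(-340) - 252 = -24/29*(-340) - 252 = 8160/29 - 252 = 852/29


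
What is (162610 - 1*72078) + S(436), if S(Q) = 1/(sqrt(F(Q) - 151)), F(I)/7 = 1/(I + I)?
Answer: 90532 - 2*I*sqrt(28702970)/131665 ≈ 90532.0 - 0.081381*I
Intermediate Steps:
F(I) = 7/(2*I) (F(I) = 7/(I + I) = 7/((2*I)) = 7*(1/(2*I)) = 7/(2*I))
S(Q) = 1/sqrt(-151 + 7/(2*Q)) (S(Q) = 1/(sqrt(7/(2*Q) - 151)) = 1/(sqrt(-151 + 7/(2*Q))) = 1/sqrt(-151 + 7/(2*Q)))
(162610 - 1*72078) + S(436) = (162610 - 1*72078) + sqrt(2)/sqrt(-302 + 7/436) = (162610 - 72078) + sqrt(2)/sqrt(-302 + 7*(1/436)) = 90532 + sqrt(2)/sqrt(-302 + 7/436) = 90532 + sqrt(2)/sqrt(-131665/436) = 90532 + sqrt(2)*(-2*I*sqrt(14351485)/131665) = 90532 - 2*I*sqrt(28702970)/131665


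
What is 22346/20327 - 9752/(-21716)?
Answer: 170873660/110355283 ≈ 1.5484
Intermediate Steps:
22346/20327 - 9752/(-21716) = 22346*(1/20327) - 9752*(-1/21716) = 22346/20327 + 2438/5429 = 170873660/110355283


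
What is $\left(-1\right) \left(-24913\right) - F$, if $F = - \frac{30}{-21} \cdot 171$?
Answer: $\frac{172681}{7} \approx 24669.0$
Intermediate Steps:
$F = \frac{1710}{7}$ ($F = \left(-30\right) \left(- \frac{1}{21}\right) 171 = \frac{10}{7} \cdot 171 = \frac{1710}{7} \approx 244.29$)
$\left(-1\right) \left(-24913\right) - F = \left(-1\right) \left(-24913\right) - \frac{1710}{7} = 24913 - \frac{1710}{7} = \frac{172681}{7}$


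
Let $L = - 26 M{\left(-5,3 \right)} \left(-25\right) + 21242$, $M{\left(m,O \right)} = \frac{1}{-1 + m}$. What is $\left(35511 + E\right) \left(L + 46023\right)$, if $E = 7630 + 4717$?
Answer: $\frac{9641951260}{3} \approx 3.214 \cdot 10^{9}$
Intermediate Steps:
$L = \frac{63401}{3}$ ($L = - \frac{26}{-1 - 5} \left(-25\right) + 21242 = - \frac{26}{-6} \left(-25\right) + 21242 = \left(-26\right) \left(- \frac{1}{6}\right) \left(-25\right) + 21242 = \frac{13}{3} \left(-25\right) + 21242 = - \frac{325}{3} + 21242 = \frac{63401}{3} \approx 21134.0$)
$E = 12347$
$\left(35511 + E\right) \left(L + 46023\right) = \left(35511 + 12347\right) \left(\frac{63401}{3} + 46023\right) = 47858 \cdot \frac{201470}{3} = \frac{9641951260}{3}$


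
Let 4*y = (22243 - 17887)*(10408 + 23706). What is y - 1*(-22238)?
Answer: 37172384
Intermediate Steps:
y = 37150146 (y = ((22243 - 17887)*(10408 + 23706))/4 = (4356*34114)/4 = (¼)*148600584 = 37150146)
y - 1*(-22238) = 37150146 - 1*(-22238) = 37150146 + 22238 = 37172384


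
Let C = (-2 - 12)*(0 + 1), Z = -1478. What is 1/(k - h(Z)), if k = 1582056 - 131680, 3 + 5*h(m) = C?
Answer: 5/7251897 ≈ 6.8948e-7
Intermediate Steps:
C = -14 (C = -14*1 = -14)
h(m) = -17/5 (h(m) = -⅗ + (⅕)*(-14) = -⅗ - 14/5 = -17/5)
k = 1450376
1/(k - h(Z)) = 1/(1450376 - 1*(-17/5)) = 1/(1450376 + 17/5) = 1/(7251897/5) = 5/7251897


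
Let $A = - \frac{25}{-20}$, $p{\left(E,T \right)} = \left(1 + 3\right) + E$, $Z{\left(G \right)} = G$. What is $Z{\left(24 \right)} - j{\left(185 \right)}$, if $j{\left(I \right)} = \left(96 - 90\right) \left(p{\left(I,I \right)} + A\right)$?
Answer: $- \frac{2235}{2} \approx -1117.5$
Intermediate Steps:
$p{\left(E,T \right)} = 4 + E$
$A = \frac{5}{4}$ ($A = \left(-25\right) \left(- \frac{1}{20}\right) = \frac{5}{4} \approx 1.25$)
$j{\left(I \right)} = \frac{63}{2} + 6 I$ ($j{\left(I \right)} = \left(96 - 90\right) \left(\left(4 + I\right) + \frac{5}{4}\right) = 6 \left(\frac{21}{4} + I\right) = \frac{63}{2} + 6 I$)
$Z{\left(24 \right)} - j{\left(185 \right)} = 24 - \left(\frac{63}{2} + 6 \cdot 185\right) = 24 - \left(\frac{63}{2} + 1110\right) = 24 - \frac{2283}{2} = - \frac{2235}{2}$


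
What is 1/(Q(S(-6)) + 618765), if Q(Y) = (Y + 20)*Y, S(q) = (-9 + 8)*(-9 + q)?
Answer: 1/619290 ≈ 1.6148e-6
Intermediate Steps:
S(q) = 9 - q (S(q) = -(-9 + q) = 9 - q)
Q(Y) = Y*(20 + Y) (Q(Y) = (20 + Y)*Y = Y*(20 + Y))
1/(Q(S(-6)) + 618765) = 1/((9 - 1*(-6))*(20 + (9 - 1*(-6))) + 618765) = 1/((9 + 6)*(20 + (9 + 6)) + 618765) = 1/(15*(20 + 15) + 618765) = 1/(15*35 + 618765) = 1/(525 + 618765) = 1/619290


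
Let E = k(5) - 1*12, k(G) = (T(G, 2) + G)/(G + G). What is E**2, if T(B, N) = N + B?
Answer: 2916/25 ≈ 116.64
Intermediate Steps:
T(B, N) = B + N
k(G) = (2 + 2*G)/(2*G) (k(G) = ((G + 2) + G)/(G + G) = ((2 + G) + G)/((2*G)) = (2 + 2*G)*(1/(2*G)) = (2 + 2*G)/(2*G))
E = -54/5 (E = (1 + 5)/5 - 1*12 = (1/5)*6 - 12 = 6/5 - 12 = -54/5 ≈ -10.800)
E**2 = (-54/5)**2 = 2916/25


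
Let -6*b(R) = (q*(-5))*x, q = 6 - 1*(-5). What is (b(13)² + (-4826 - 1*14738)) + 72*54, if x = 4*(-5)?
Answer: 161416/9 ≈ 17935.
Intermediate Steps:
q = 11 (q = 6 + 5 = 11)
x = -20
b(R) = -550/3 (b(R) = -11*(-5)*(-20)/6 = -(-55)*(-20)/6 = -⅙*1100 = -550/3)
(b(13)² + (-4826 - 1*14738)) + 72*54 = ((-550/3)² + (-4826 - 1*14738)) + 72*54 = (302500/9 + (-4826 - 14738)) + 3888 = (302500/9 - 19564) + 3888 = 126424/9 + 3888 = 161416/9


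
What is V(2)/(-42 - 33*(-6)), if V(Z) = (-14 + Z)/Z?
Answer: -1/26 ≈ -0.038462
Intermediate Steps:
V(Z) = (-14 + Z)/Z
V(2)/(-42 - 33*(-6)) = ((-14 + 2)/2)/(-42 - 33*(-6)) = ((½)*(-12))/(-42 + 198) = -6/156 = -6*1/156 = -1/26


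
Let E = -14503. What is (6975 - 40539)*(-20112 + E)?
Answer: 1161817860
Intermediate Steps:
(6975 - 40539)*(-20112 + E) = (6975 - 40539)*(-20112 - 14503) = -33564*(-34615) = 1161817860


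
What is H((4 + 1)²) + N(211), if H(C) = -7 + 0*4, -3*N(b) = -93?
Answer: 24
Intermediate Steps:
N(b) = 31 (N(b) = -⅓*(-93) = 31)
H(C) = -7 (H(C) = -7 + 0 = -7)
H((4 + 1)²) + N(211) = -7 + 31 = 24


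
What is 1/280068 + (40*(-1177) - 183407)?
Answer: -64552033115/280068 ≈ -2.3049e+5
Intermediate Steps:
1/280068 + (40*(-1177) - 183407) = 1/280068 + (-47080 - 183407) = 1/280068 - 230487 = -64552033115/280068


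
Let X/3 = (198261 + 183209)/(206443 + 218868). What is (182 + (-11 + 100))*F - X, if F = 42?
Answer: 4839745392/425311 ≈ 11379.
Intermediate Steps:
X = 1144410/425311 (X = 3*((198261 + 183209)/(206443 + 218868)) = 3*(381470/425311) = 1144410/425311 ≈ 2.6908)
(182 + (-11 + 100))*F - X = (182 + (-11 + 100))*42 - 1*1144410/425311 = (182 + 89)*42 - 1144410/425311 = 271*42 - 1144410/425311 = 11382 - 1144410/425311 = 4839745392/425311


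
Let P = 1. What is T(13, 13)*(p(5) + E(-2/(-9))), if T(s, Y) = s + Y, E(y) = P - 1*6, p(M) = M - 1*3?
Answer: -78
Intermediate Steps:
p(M) = -3 + M (p(M) = M - 3 = -3 + M)
E(y) = -5 (E(y) = 1 - 1*6 = 1 - 6 = -5)
T(s, Y) = Y + s
T(13, 13)*(p(5) + E(-2/(-9))) = (13 + 13)*((-3 + 5) - 5) = 26*(2 - 5) = 26*(-3) = -78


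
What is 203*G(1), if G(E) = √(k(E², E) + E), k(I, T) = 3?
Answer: 406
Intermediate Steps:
G(E) = √(3 + E)
203*G(1) = 203*√(3 + 1) = 203*√4 = 203*2 = 406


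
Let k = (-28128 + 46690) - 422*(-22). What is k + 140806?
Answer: 168652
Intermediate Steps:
k = 27846 (k = 18562 + 9284 = 27846)
k + 140806 = 27846 + 140806 = 168652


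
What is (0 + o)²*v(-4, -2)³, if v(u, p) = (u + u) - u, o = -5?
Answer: -1600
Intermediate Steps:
v(u, p) = u (v(u, p) = 2*u - u = u)
(0 + o)²*v(-4, -2)³ = (0 - 5)²*(-4)³ = (-5)²*(-64) = 25*(-64) = -1600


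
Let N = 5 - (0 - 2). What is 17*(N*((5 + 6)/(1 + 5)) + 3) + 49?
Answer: 1909/6 ≈ 318.17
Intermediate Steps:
N = 7 (N = 5 - 1*(-2) = 5 + 2 = 7)
17*(N*((5 + 6)/(1 + 5)) + 3) + 49 = 17*(7*((5 + 6)/(1 + 5)) + 3) + 49 = 17*(7*(11/6) + 3) + 49 = 17*(77/6 + 3) + 49 = 17*(95/6) + 49 = 1615/6 + 49 = 1909/6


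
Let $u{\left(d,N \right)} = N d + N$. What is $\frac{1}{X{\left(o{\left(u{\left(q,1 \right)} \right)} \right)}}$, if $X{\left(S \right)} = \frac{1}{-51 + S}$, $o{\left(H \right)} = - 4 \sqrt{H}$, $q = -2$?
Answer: $-51 - 4 i \approx -51.0 - 4.0 i$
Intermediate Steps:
$u{\left(d,N \right)} = N + N d$
$\frac{1}{X{\left(o{\left(u{\left(q,1 \right)} \right)} \right)}} = \frac{1}{\frac{1}{-51 - 4 \sqrt{1 \left(1 - 2\right)}}} = \frac{1}{\frac{1}{-51 - 4 \sqrt{1 \left(-1\right)}}} = \frac{1}{\frac{1}{-51 - 4 \sqrt{-1}}} = \frac{1}{\frac{1}{-51 - 4 i}} = \frac{1}{\frac{1}{2617} \left(-51 + 4 i\right)} = -51 - 4 i$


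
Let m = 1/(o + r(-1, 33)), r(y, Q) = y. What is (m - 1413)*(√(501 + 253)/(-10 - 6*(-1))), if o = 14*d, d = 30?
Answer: 296023*√754/838 ≈ 9699.9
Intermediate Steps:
o = 420 (o = 14*30 = 420)
m = 1/419 (m = 1/(420 - 1) = 1/419 ≈ 0.0023866)
(m - 1413)*(√(501 + 253)/(-10 - 6*(-1))) = (1/419 - 1413)*(√(501 + 253)/(-10 - 6*(-1))) = -592046*√754/(419*(-10 + 6)) = -592046*√754/(419*(-4)) = -592046*√754*(-1)/(419*4) = -(-296023)*√754/838 = 296023*√754/838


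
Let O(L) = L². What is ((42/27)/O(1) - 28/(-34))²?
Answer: 132496/23409 ≈ 5.6600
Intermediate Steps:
((42/27)/O(1) - 28/(-34))² = ((42/27)/(1²) - 28/(-34))² = ((42*(1/27))/1 - 28*(-1/34))² = ((14/9)*1 + 14/17)² = (14/9 + 14/17)² = (364/153)² = 132496/23409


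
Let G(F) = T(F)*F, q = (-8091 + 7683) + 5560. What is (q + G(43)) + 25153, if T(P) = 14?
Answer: 30907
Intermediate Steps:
q = 5152 (q = -408 + 5560 = 5152)
G(F) = 14*F
(q + G(43)) + 25153 = (5152 + 14*43) + 25153 = (5152 + 602) + 25153 = 5754 + 25153 = 30907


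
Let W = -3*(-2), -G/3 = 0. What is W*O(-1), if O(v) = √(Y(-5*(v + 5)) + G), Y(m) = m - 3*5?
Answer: 6*I*√35 ≈ 35.496*I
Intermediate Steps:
Y(m) = -15 + m (Y(m) = m - 15 = -15 + m)
G = 0 (G = -3*0 = 0)
O(v) = √(-40 - 5*v) (O(v) = √((-15 - 5*(v + 5)) + 0) = √((-15 - 5*(5 + v)) + 0) = √((-15 + (-25 - 5*v)) + 0) = √((-40 - 5*v) + 0) = √(-40 - 5*v))
W = 6
W*O(-1) = 6*√(-40 - 5*(-1)) = 6*√(-40 + 5) = 6*√(-35) = 6*(I*√35) = 6*I*√35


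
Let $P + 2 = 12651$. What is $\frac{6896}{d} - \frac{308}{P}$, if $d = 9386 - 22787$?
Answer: $- \frac{13050716}{24215607} \approx -0.53894$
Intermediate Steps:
$P = 12649$ ($P = -2 + 12651 = 12649$)
$d = -13401$
$\frac{6896}{d} - \frac{308}{P} = \frac{6896}{-13401} - \frac{308}{12649} = 6896 \left(- \frac{1}{13401}\right) - \frac{44}{1807} = - \frac{6896}{13401} - \frac{44}{1807} = - \frac{13050716}{24215607}$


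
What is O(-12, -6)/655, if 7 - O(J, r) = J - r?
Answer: 13/655 ≈ 0.019847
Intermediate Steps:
O(J, r) = 7 + r - J (O(J, r) = 7 - (J - r) = 7 + (r - J) = 7 + r - J)
O(-12, -6)/655 = (7 - 6 - 1*(-12))/655 = (7 - 6 + 12)*(1/655) = 13*(1/655) = 13/655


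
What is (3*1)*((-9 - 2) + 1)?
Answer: -30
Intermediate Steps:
(3*1)*((-9 - 2) + 1) = 3*(-11 + 1) = 3*(-10) = -30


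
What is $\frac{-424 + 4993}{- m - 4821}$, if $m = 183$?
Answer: $- \frac{1523}{1668} \approx -0.91307$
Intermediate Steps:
$\frac{-424 + 4993}{- m - 4821} = \frac{-424 + 4993}{\left(-1\right) 183 - 4821} = \frac{4569}{-183 - 4821} = \frac{4569}{-5004} = 4569 \left(- \frac{1}{5004}\right) = - \frac{1523}{1668}$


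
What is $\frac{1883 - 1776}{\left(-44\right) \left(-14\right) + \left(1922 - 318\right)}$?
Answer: $\frac{107}{2220} \approx 0.048198$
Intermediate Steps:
$\frac{1883 - 1776}{\left(-44\right) \left(-14\right) + \left(1922 - 318\right)} = \frac{107}{616 + \left(1922 - 318\right)} = \frac{107}{616 + 1604} = \frac{107}{2220}$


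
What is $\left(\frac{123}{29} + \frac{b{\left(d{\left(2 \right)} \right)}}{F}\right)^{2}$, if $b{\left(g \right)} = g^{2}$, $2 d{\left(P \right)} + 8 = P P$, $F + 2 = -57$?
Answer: $\frac{50993881}{2927521} \approx 17.419$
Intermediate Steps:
$F = -59$ ($F = -2 - 57 = -59$)
$d{\left(P \right)} = -4 + \frac{P^{2}}{2}$ ($d{\left(P \right)} = -4 + \frac{P P}{2} = -4 + \frac{P^{2}}{2}$)
$\left(\frac{123}{29} + \frac{b{\left(d{\left(2 \right)} \right)}}{F}\right)^{2} = \left(\frac{123}{29} + \frac{\left(-4 + \frac{2^{2}}{2}\right)^{2}}{-59}\right)^{2} = \left(123 \cdot \frac{1}{29} + \left(-4 + \frac{1}{2} \cdot 4\right)^{2} \left(- \frac{1}{59}\right)\right)^{2} = \left(\frac{123}{29} + \left(-4 + 2\right)^{2} \left(- \frac{1}{59}\right)\right)^{2} = \left(\frac{123}{29} + \left(-2\right)^{2} \left(- \frac{1}{59}\right)\right)^{2} = \left(\frac{123}{29} + 4 \left(- \frac{1}{59}\right)\right)^{2} = \left(\frac{123}{29} - \frac{4}{59}\right)^{2} = \left(\frac{7141}{1711}\right)^{2} = \frac{50993881}{2927521}$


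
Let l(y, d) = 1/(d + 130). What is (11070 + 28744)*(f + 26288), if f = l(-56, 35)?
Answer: 172694061094/165 ≈ 1.0466e+9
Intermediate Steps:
l(y, d) = 1/(130 + d)
f = 1/165 (f = 1/(130 + 35) = 1/165 ≈ 0.0060606)
(11070 + 28744)*(f + 26288) = (11070 + 28744)*(1/165 + 26288) = 39814*(4337521/165) = 172694061094/165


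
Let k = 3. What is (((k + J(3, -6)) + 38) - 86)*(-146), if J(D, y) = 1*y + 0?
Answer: 7446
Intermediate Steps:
J(D, y) = y (J(D, y) = y + 0 = y)
(((k + J(3, -6)) + 38) - 86)*(-146) = (((3 - 6) + 38) - 86)*(-146) = ((-3 + 38) - 86)*(-146) = (35 - 86)*(-146) = -51*(-146) = 7446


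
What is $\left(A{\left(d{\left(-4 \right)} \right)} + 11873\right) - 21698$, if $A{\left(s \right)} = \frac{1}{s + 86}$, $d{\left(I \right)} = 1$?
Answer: $- \frac{854774}{87} \approx -9825.0$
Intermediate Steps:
$A{\left(s \right)} = \frac{1}{86 + s}$
$\left(A{\left(d{\left(-4 \right)} \right)} + 11873\right) - 21698 = \left(\frac{1}{86 + 1} + 11873\right) - 21698 = \left(\frac{1}{87} + 11873\right) - 21698 = \frac{1032952}{87} - 21698 = - \frac{854774}{87}$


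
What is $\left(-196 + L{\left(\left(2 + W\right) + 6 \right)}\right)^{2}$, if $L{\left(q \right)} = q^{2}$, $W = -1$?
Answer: $21609$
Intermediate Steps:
$\left(-196 + L{\left(\left(2 + W\right) + 6 \right)}\right)^{2} = \left(-196 + \left(\left(2 - 1\right) + 6\right)^{2}\right)^{2} = \left(-196 + \left(1 + 6\right)^{2}\right)^{2} = \left(-196 + 7^{2}\right)^{2} = \left(-196 + 49\right)^{2} = \left(-147\right)^{2} = 21609$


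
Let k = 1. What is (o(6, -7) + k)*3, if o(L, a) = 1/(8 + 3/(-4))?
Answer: 99/29 ≈ 3.4138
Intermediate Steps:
o(L, a) = 4/29 (o(L, a) = 1/(8 + 3*(-1/4)) = 1/(8 - 3/4) = 1/(29/4) = 4/29)
(o(6, -7) + k)*3 = (4/29 + 1)*3 = (33/29)*3 = 99/29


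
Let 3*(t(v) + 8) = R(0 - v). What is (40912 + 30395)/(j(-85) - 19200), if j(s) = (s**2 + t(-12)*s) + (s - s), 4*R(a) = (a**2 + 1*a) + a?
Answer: -71307/12485 ≈ -5.7114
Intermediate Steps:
R(a) = a/2 + a**2/4 (R(a) = ((a**2 + 1*a) + a)/4 = ((a**2 + a) + a)/4 = ((a + a**2) + a)/4 = (a**2 + 2*a)/4 = a/2 + a**2/4)
t(v) = -8 - v*(2 - v)/12 (t(v) = -8 + ((0 - v)*(2 + (0 - v))/4)/3 = -8 + ((-v)*(2 - v)/4)/3 = -8 + (-v*(2 - v)/4)/3 = -8 - v*(2 - v)/12)
j(s) = s**2 + 6*s (j(s) = (s**2 + (-8 + (1/12)*(-12)*(-2 - 12))*s) + (s - s) = (s**2 + (-8 + (1/12)*(-12)*(-14))*s) + 0 = (s**2 + (-8 + 14)*s) + 0 = (s**2 + 6*s) + 0 = s**2 + 6*s)
(40912 + 30395)/(j(-85) - 19200) = (40912 + 30395)/(-85*(6 - 85) - 19200) = 71307/(-85*(-79) - 19200) = 71307/(6715 - 19200) = 71307/(-12485) = 71307*(-1/12485) = -71307/12485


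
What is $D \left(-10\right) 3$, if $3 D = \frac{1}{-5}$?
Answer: $2$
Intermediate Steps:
$D = - \frac{1}{15}$ ($D = \frac{1}{3 \left(-5\right)} = \frac{1}{3} \left(- \frac{1}{5}\right) = - \frac{1}{15} \approx -0.066667$)
$D \left(-10\right) 3 = \left(- \frac{1}{15}\right) \left(-10\right) 3 = \frac{2}{3} \cdot 3 = 2$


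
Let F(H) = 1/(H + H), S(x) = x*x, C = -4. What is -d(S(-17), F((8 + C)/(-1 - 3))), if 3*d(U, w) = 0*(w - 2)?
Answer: 0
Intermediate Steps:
S(x) = x**2
F(H) = 1/(2*H)
d(U, w) = 0 (d(U, w) = (0*(w - 2))/3 = (0*(-2 + w))/3 = (1/3)*0 = 0)
-d(S(-17), F((8 + C)/(-1 - 3))) = -1*0 = 0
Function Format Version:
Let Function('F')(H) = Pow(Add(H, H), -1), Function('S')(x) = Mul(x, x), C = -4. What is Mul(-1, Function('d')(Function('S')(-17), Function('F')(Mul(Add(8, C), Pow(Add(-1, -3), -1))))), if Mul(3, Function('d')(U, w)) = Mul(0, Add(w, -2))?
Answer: 0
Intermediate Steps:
Function('S')(x) = Pow(x, 2)
Function('F')(H) = Mul(Rational(1, 2), Pow(H, -1)) (Function('F')(H) = Pow(Mul(2, H), -1) = Mul(Rational(1, 2), Pow(H, -1)))
Function('d')(U, w) = 0 (Function('d')(U, w) = Mul(Rational(1, 3), Mul(0, Add(w, -2))) = Mul(Rational(1, 3), Mul(0, Add(-2, w))) = Mul(Rational(1, 3), 0) = 0)
Mul(-1, Function('d')(Function('S')(-17), Function('F')(Mul(Add(8, C), Pow(Add(-1, -3), -1))))) = Mul(-1, 0) = 0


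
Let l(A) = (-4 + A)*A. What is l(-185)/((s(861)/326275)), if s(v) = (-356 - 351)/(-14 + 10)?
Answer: 6518974500/101 ≈ 6.4544e+7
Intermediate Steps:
s(v) = 707/4 (s(v) = -707/(-4) = -707*(-¼) = 707/4)
l(A) = A*(-4 + A)
l(-185)/((s(861)/326275)) = (-185*(-4 - 185))/(((707/4)/326275)) = (-185*(-189))/(((707/4)*(1/326275))) = 34965/(707/1305100) = 34965*(1305100/707) = 6518974500/101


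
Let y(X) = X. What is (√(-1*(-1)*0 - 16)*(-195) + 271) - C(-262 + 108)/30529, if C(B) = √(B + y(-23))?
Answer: 271 - 780*I - I*√177/30529 ≈ 271.0 - 780.0*I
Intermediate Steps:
C(B) = √(-23 + B) (C(B) = √(B - 23) = √(-23 + B))
(√(-1*(-1)*0 - 16)*(-195) + 271) - C(-262 + 108)/30529 = (√(-1*(-1)*0 - 16)*(-195) + 271) - √(-23 + (-262 + 108))/30529 = (√(1*0 - 16)*(-195) + 271) - √(-23 - 154)/30529 = (√(0 - 16)*(-195) + 271) - √(-177)/30529 = (√(-16)*(-195) + 271) - I*√177/30529 = ((4*I)*(-195) + 271) - I*√177/30529 = (-780*I + 271) - I*√177/30529 = (271 - 780*I) - I*√177/30529 = 271 - 780*I - I*√177/30529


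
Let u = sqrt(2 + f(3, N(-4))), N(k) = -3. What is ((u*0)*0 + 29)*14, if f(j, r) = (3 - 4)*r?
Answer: 406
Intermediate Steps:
f(j, r) = -r
u = sqrt(5) (u = sqrt(2 - 1*(-3)) = sqrt(2 + 3) = sqrt(5) ≈ 2.2361)
((u*0)*0 + 29)*14 = ((sqrt(5)*0)*0 + 29)*14 = (0*0 + 29)*14 = (0 + 29)*14 = 29*14 = 406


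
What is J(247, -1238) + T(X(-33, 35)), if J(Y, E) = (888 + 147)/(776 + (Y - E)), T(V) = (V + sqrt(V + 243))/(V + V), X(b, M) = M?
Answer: 4331/4522 + sqrt(278)/70 ≈ 1.1960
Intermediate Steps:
T(V) = (V + sqrt(243 + V))/(2*V) (T(V) = (V + sqrt(243 + V))/((2*V)) = (V + sqrt(243 + V))*(1/(2*V)) = (V + sqrt(243 + V))/(2*V))
J(Y, E) = 1035/(776 + Y - E)
J(247, -1238) + T(X(-33, 35)) = 1035/(776 + 247 - 1*(-1238)) + (1/2)*(35 + sqrt(243 + 35))/35 = 1035/(776 + 247 + 1238) + (1/2)*(1/35)*(35 + sqrt(278)) = 1035/2261 + (1/2 + sqrt(278)/70) = 4331/4522 + sqrt(278)/70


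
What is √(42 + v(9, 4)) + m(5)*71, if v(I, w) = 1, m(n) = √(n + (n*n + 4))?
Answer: √43 + 71*√34 ≈ 420.56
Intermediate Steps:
m(n) = √(4 + n + n²) (m(n) = √(n + (n² + 4)) = √(n + (4 + n²)) = √(4 + n + n²))
√(42 + v(9, 4)) + m(5)*71 = √(42 + 1) + √(4 + 5 + 5²)*71 = √43 + √(4 + 5 + 25)*71 = √43 + √34*71 = √43 + 71*√34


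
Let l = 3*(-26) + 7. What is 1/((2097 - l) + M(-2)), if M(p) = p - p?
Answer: 1/2168 ≈ 0.00046125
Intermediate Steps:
l = -71 (l = -78 + 7 = -71)
M(p) = 0
1/((2097 - l) + M(-2)) = 1/((2097 - 1*(-71)) + 0) = 1/((2097 + 71) + 0) = 1/(2168 + 0) = 1/2168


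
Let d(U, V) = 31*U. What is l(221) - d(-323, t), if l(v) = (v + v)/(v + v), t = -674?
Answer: 10014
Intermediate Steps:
l(v) = 1 (l(v) = (2*v)/((2*v)) = (2*v)*(1/(2*v)) = 1)
l(221) - d(-323, t) = 1 - 31*(-323) = 1 - 1*(-10013) = 1 + 10013 = 10014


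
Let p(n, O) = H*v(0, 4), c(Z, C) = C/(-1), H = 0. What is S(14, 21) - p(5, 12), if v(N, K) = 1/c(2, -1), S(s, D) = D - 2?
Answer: 19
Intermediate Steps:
c(Z, C) = -C (c(Z, C) = C*(-1) = -C)
S(s, D) = -2 + D
v(N, K) = 1 (v(N, K) = 1/(-1*(-1)) = 1/1 = 1)
p(n, O) = 0 (p(n, O) = 0*1 = 0)
S(14, 21) - p(5, 12) = (-2 + 21) - 1*0 = 19 + 0 = 19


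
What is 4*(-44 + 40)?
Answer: -16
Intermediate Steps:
4*(-44 + 40) = 4*(-4) = -16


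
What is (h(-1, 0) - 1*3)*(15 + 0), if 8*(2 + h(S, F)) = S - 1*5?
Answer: -345/4 ≈ -86.250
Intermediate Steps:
h(S, F) = -21/8 + S/8 (h(S, F) = -2 + (S - 1*5)/8 = -2 + (S - 5)/8 = -2 + (-5 + S)/8 = -2 + (-5/8 + S/8) = -21/8 + S/8)
(h(-1, 0) - 1*3)*(15 + 0) = ((-21/8 + (⅛)*(-1)) - 1*3)*(15 + 0) = ((-21/8 - ⅛) - 3)*15 = (-11/4 - 3)*15 = -23/4*15 = -345/4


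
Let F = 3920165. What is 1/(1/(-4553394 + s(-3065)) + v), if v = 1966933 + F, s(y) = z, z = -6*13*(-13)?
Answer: 4552380/26800307193239 ≈ 1.6986e-7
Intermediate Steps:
z = 1014 (z = -78*(-13) = 1014)
s(y) = 1014
v = 5887098 (v = 1966933 + 3920165 = 5887098)
1/(1/(-4553394 + s(-3065)) + v) = 1/(1/(-4553394 + 1014) + 5887098) = 1/(1/(-4552380) + 5887098) = 1/(-1/4552380 + 5887098) = 1/(26800307193239/4552380) = 4552380/26800307193239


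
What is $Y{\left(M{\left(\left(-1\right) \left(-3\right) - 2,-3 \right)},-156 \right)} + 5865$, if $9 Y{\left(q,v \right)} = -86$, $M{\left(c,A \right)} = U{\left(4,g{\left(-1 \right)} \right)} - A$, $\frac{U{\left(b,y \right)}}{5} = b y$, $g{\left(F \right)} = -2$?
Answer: $\frac{52699}{9} \approx 5855.4$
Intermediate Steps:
$U{\left(b,y \right)} = 5 b y$
$M{\left(c,A \right)} = -40 - A$ ($M{\left(c,A \right)} = 5 \cdot 4 \left(-2\right) - A = -40 - A$)
$Y{\left(q,v \right)} = - \frac{86}{9}$ ($Y{\left(q,v \right)} = \frac{1}{9} \left(-86\right) = - \frac{86}{9}$)
$Y{\left(M{\left(\left(-1\right) \left(-3\right) - 2,-3 \right)},-156 \right)} + 5865 = - \frac{86}{9} + 5865 = \frac{52699}{9}$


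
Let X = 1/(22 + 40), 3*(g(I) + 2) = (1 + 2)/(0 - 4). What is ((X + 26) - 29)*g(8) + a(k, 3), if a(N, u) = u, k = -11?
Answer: 2409/248 ≈ 9.7137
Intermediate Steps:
g(I) = -9/4 (g(I) = -2 + ((1 + 2)/(0 - 4))/3 = -2 + (3/(-4))/3 = -2 + (3*(-¼))/3 = -2 + (⅓)*(-¾) = -2 - ¼ = -9/4)
X = 1/62 ≈ 0.016129
((X + 26) - 29)*g(8) + a(k, 3) = ((1/62 + 26) - 29)*(-9/4) + 3 = (1613/62 - 29)*(-9/4) + 3 = -185/62*(-9/4) + 3 = 1665/248 + 3 = 2409/248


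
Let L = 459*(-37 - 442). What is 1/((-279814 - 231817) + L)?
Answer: -1/731492 ≈ -1.3671e-6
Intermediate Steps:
L = -219861 (L = 459*(-479) = -219861)
1/((-279814 - 231817) + L) = 1/((-279814 - 231817) - 219861) = 1/(-511631 - 219861) = 1/(-731492) = -1/731492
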